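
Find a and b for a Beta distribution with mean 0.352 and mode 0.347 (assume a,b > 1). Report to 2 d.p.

Let s = a+b. Mean gives a = μs = 0.352s; mode gives (a−1)/(s−2) = 0.347.
Substituting: 0.352s − 1 = 0.347(s−2) = 0.347s − 0.694, so 0.005s = 0.306 and s = 61.2000.
Then a = 0.352×61.2000 = 21.54 and b = s−a = 39.66.

a = 21.54, b = 39.66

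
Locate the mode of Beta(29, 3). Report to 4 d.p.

With α,β > 1, mode = (α−1)/(α+β−2) = 28/30 = 0.9333.

0.9333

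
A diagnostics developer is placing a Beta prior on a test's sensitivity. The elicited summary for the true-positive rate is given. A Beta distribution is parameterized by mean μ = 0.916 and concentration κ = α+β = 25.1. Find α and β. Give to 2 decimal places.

α = 22.99, β = 2.11

Split κ in proportion μ : (1−μ): α = 0.916·25.1 = 22.99, β = 25.1 − 22.99 = 2.11.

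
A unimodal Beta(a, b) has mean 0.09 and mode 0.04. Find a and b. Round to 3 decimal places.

With s = a+b: μ = a/s and mode = (a−1)/(s−2). Eliminating a = μs,
μs − 1 = m(s−2) ⇒ s(μ−m) = 1−2m ⇒ s = 0.92/0.05 = 18.4000.
So a = μs = 1.656, b = (1−μ)s = 16.744.

a = 1.656, b = 16.744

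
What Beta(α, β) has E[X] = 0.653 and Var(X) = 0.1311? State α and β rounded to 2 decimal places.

α = 0.48, β = 0.25

Write ν = α+β; then α = μν and Var = μ(1−μ)/(ν+1).
ν = μ(1−μ)/Var − 1 = 0.226591/0.1311 − 1 = 0.7284.
α = 0.653·0.7284 = 0.48, β = 0.347·0.7284 = 0.25.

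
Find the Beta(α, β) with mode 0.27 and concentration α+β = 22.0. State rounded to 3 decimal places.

For α,β>1 the mode is (α−1)/(α+β−2), so α = mode·(κ−2)+1 = 0.27×20.0+1 = 6.400.
And β = (1−mode)·(κ−2)+1 = 0.73×20.0+1 = 15.600.

α = 6.400, β = 15.600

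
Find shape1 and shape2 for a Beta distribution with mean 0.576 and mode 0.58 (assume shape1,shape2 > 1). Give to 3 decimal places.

shape1 = 23.040, shape2 = 16.960

Let s = shape1+shape2. Mean gives shape1 = μs = 0.576s; mode gives (shape1−1)/(s−2) = 0.58.
Substituting: 0.576s − 1 = 0.58(s−2) = 0.58s − 1.16, so -0.004s = -0.16 and s = 40.0000.
Then shape1 = 0.576×40.0000 = 23.040 and shape2 = s−shape1 = 16.960.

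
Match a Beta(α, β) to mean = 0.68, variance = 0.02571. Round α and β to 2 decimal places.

α = 5.08, β = 2.39

Write ν = α+β; then α = μν and Var = μ(1−μ)/(ν+1).
ν = μ(1−μ)/Var − 1 = 0.2176/0.02571 − 1 = 7.4636.
α = 0.68·7.4636 = 5.08, β = 0.32·7.4636 = 2.39.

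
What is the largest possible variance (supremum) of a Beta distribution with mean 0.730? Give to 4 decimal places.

0.1971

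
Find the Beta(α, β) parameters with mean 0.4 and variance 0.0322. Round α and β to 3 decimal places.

Let s = α+β. The Beta variance is μ(1−μ)/(s+1).
So s+1 = μ(1−μ)/σ² = (0.4×0.6)/0.0322 = 0.24/0.0322 = 7.4534, giving s = 6.4534.
Then α = μs = 0.4×6.4534 = 2.581 and β = (1−μ)s = 0.6×6.4534 = 3.872.

α = 2.581, β = 3.872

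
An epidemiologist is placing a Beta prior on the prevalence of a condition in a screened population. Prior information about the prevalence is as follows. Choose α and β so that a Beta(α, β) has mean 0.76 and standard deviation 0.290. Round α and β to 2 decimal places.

α = 0.89, β = 0.28

Variance = 0.290² = 0.084100. The moment-matching identity α+β = μ(1−μ)/Var − 1 gives
α+β = 0.1824/0.084100 − 1 = 1.1688, so α = μ·1.1688 = 0.89 and β = (1−μ)·1.1688 = 0.28.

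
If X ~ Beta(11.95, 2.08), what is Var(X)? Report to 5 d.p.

Var = αβ/[(α+β)²(α+β+1)] = (11.95×2.08)/(14.03²×15.03) = 24.8560/2958.518727 = 0.00840.

0.00840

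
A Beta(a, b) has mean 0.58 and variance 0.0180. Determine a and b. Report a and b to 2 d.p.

a = 7.27, b = 5.26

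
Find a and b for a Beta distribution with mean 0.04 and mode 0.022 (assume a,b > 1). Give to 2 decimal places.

a = 2.12, b = 50.99

With s = a+b: μ = a/s and mode = (a−1)/(s−2). Eliminating a = μs,
μs − 1 = m(s−2) ⇒ s(μ−m) = 1−2m ⇒ s = 0.956/0.018 = 53.1111.
So a = μs = 2.12, b = (1−μ)s = 50.99.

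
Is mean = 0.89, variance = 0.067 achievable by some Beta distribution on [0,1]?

Yes

A Beta with mean μ has variance μ(1−μ)/(α+β+1) < μ(1−μ).
Here μ(1−μ) = 0.89×0.11 = 0.0979, and 0.067 < 0.0979.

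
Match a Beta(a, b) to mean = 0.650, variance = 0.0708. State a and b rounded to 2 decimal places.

Let s = a+b. The Beta variance is μ(1−μ)/(s+1).
So s+1 = μ(1−μ)/σ² = (0.650×0.350)/0.0708 = 0.227500/0.0708 = 3.2133, giving s = 2.2133.
Then a = μs = 0.650×2.2133 = 1.44 and b = (1−μ)s = 0.350×2.2133 = 0.77.

a = 1.44, b = 0.77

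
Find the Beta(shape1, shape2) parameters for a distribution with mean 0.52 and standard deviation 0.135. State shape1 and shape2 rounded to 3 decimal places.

shape1 = 6.602, shape2 = 6.094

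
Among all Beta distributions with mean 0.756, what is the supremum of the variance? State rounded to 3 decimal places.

0.184

Var = μ(1−μ)/(α+β+1), which approaches μ(1−μ) as α+β → 0.
So the supremum is μ(1−μ) = 0.756×0.244 = 0.184.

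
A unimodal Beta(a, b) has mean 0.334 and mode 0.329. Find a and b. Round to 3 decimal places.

a = 22.846, b = 45.554

With s = a+b: μ = a/s and mode = (a−1)/(s−2). Eliminating a = μs,
μs − 1 = m(s−2) ⇒ s(μ−m) = 1−2m ⇒ s = 0.342/0.005 = 68.4000.
So a = μs = 22.846, b = (1−μ)s = 45.554.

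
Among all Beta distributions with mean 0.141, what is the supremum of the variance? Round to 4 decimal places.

For fixed mean μ the Beta variance is μ(1−μ)/(α+β+1), increasing as α+β decreases.
Its least upper bound (not attained) is μ(1−μ) = 0.141·0.859 = 0.1211.

0.1211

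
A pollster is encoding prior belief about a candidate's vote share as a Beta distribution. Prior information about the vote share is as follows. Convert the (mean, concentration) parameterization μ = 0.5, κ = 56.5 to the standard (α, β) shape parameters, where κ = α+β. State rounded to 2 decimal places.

α = μκ = 0.5×56.5 = 28.25 and β = (1−μ)κ = 0.5×56.5 = 28.25.

α = 28.25, β = 28.25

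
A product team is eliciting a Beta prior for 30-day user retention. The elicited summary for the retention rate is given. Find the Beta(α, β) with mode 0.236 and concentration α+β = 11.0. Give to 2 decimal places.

Mode = (α−1)/(κ−2) with κ = α+β, so α−1 = 0.236·9.0 = 2.12.
α = 3.12; β = κ − α = 7.88.

α = 3.12, β = 7.88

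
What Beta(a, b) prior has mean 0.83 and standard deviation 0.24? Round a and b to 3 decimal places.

a = 1.203, b = 0.246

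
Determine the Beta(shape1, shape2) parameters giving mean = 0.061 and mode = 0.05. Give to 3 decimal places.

shape1 = 4.991, shape2 = 76.827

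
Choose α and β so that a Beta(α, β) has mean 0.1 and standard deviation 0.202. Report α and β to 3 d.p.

σ² = 0.202² = 0.040804.
With s = α+β, Var = μ(1−μ)/(s+1), so s+1 = (0.1×0.9)/0.040804 = 2.2057 and s = 1.2057.
α = μs = 0.121, β = (1−μ)s = 1.085.

α = 0.121, β = 1.085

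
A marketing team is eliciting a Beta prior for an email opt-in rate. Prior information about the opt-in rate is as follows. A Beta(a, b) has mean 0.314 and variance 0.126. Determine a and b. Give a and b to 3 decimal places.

a = 0.223, b = 0.487

By moment matching, a+b = μ(1−μ)/σ² − 1 = (0.314·0.686)/0.126 − 1 = 1.7096 − 1 = 0.7096.
Since a/(a+b) = μ, a = 0.314·0.7096 = 0.223 and b = 0.686·0.7096 = 0.487.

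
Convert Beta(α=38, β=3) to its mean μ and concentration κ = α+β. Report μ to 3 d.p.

κ = α+β = 38+3 = 41; μ = α/κ = 38/41 = 0.927.

μ = 0.927, κ = 41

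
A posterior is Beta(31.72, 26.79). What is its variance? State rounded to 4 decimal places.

α+β = 58.51 and αβ = 849.7788, so Var = αβ/[(α+β)²(α+β+1)] = 849.7788/203727.730151 = 0.0042.

0.0042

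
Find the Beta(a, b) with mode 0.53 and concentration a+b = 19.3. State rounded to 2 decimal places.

a = 10.17, b = 9.13

Since the density peak of Beta(a,b) is at (a−1)/(a+b−2),
a = 1 + 0.53(19.3−2) = 10.17 and b = 19.3 − 10.17 = 9.13.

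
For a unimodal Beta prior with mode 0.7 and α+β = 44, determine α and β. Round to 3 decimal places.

α = 30.400, β = 13.600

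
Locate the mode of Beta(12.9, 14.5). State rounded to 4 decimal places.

The density x^(α−1)(1−x)^(β−1) is maximised at (α−1)/(α+β−2) = 11.9/25.4 = 0.4685.

0.4685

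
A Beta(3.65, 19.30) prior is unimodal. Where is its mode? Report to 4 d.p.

0.1265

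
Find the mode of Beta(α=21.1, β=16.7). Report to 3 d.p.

0.561

The density x^(α−1)(1−x)^(β−1) is maximised at (α−1)/(α+β−2) = 20.1/35.8 = 0.561.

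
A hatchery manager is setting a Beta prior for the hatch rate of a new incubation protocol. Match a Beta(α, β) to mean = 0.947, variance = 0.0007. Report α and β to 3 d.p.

Let s = α+β. The Beta variance is μ(1−μ)/(s+1).
So s+1 = μ(1−μ)/σ² = (0.947×0.053)/0.0007 = 0.050191/0.0007 = 71.7014, giving s = 70.7014.
Then α = μs = 0.947×70.7014 = 66.954 and β = (1−μ)s = 0.053×70.7014 = 3.747.

α = 66.954, β = 3.747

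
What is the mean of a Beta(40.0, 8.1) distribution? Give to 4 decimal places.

0.8316

The Beta mean is α/(α+β) = 40.0/(40.0+8.1) = 0.8316.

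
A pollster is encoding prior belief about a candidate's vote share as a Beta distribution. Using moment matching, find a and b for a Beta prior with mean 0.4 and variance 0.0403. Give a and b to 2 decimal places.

a = 1.98, b = 2.97

Write ν = a+b; then a = μν and Var = μ(1−μ)/(ν+1).
ν = μ(1−μ)/Var − 1 = 0.24/0.0403 − 1 = 4.9553.
a = 0.4·4.9553 = 1.98, b = 0.6·4.9553 = 2.97.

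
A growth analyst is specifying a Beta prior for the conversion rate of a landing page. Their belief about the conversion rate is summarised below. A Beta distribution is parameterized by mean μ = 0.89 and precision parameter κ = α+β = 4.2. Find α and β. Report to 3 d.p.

α = μκ = 0.89×4.2 = 3.738 and β = (1−μ)κ = 0.11×4.2 = 0.462.

α = 3.738, β = 0.462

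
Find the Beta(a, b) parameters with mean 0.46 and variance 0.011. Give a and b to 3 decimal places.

a = 9.928, b = 11.654

Let s = a+b. The Beta variance is μ(1−μ)/(s+1).
So s+1 = μ(1−μ)/σ² = (0.46×0.54)/0.011 = 0.2484/0.011 = 22.5818, giving s = 21.5818.
Then a = μs = 0.46×21.5818 = 9.928 and b = (1−μ)s = 0.54×21.5818 = 11.654.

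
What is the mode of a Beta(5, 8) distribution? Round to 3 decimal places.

0.364

With α,β > 1, mode = (α−1)/(α+β−2) = 4/11 = 0.364.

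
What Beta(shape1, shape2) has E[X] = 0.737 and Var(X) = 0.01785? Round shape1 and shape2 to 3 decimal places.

By moment matching, shape1+shape2 = μ(1−μ)/σ² − 1 = (0.737·0.263)/0.01785 − 1 = 10.8589 − 1 = 9.8589.
Since shape1/(shape1+shape2) = μ, shape1 = 0.737·9.8589 = 7.266 and shape2 = 0.263·9.8589 = 2.593.

shape1 = 7.266, shape2 = 2.593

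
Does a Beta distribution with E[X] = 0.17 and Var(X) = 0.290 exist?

A Beta with mean μ has variance μ(1−μ)/(α+β+1) < μ(1−μ).
Here μ(1−μ) = 0.17×0.83 = 0.1411, and 0.290 ≥ 0.1411.

No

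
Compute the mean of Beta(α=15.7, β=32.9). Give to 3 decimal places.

The Beta mean is α/(α+β) = 15.7/(15.7+32.9) = 0.323.

0.323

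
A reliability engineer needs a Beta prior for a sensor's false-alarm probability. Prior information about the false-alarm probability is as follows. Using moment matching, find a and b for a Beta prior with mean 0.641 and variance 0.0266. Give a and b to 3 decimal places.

a = 4.904, b = 2.747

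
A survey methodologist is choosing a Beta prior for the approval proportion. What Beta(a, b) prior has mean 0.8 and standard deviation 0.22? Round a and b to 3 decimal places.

Variance = 0.22² = 0.0484. The moment-matching identity a+b = μ(1−μ)/Var − 1 gives
a+b = 0.16/0.0484 − 1 = 2.3058, so a = μ·2.3058 = 1.845 and b = (1−μ)·2.3058 = 0.461.

a = 1.845, b = 0.461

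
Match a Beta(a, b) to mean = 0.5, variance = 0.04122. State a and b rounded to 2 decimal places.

a = 2.53, b = 2.53

Let s = a+b. The Beta variance is μ(1−μ)/(s+1).
So s+1 = μ(1−μ)/σ² = (0.5×0.5)/0.04122 = 0.25/0.04122 = 6.0650, giving s = 5.0650.
Then a = μs = 0.5×5.0650 = 2.53 and b = (1−μ)s = 0.5×5.0650 = 2.53.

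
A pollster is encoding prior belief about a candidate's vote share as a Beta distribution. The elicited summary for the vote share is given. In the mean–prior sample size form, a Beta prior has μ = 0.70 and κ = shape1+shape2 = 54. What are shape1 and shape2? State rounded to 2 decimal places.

shape1 = 37.80, shape2 = 16.20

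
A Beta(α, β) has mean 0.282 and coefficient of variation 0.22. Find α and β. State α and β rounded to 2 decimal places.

α = 14.55, β = 37.05

σ = CV·μ = 0.22×0.282 = 0.06204, so σ² = 0.003849.
s+1 = μ(1−μ)/σ² = 0.202476/0.003849 = 52.6054, so s = α+β = 51.6054.
α = μs = 14.55, β = (1−μ)s = 37.05.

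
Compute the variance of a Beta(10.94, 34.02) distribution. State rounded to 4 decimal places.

μ = 10.94/44.96 = 0.243327; Var = μ(1−μ)/(α+β+1) = 0.1841192/45.96 = 0.0040.

0.0040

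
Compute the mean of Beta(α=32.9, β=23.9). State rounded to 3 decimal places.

0.579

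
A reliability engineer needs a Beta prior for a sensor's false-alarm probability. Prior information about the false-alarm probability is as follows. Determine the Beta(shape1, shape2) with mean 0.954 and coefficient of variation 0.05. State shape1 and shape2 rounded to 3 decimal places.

Var = (CV·μ)² = (0.05×0.954)² = 0.002275.
shape1+shape2 = μ(1−μ)/Var − 1 = 0.043884/0.002275 − 1 = 18.2872.
Thus shape1 = 0.954·18.2872 = 17.446 and shape2 = 0.046·18.2872 = 0.841.

shape1 = 17.446, shape2 = 0.841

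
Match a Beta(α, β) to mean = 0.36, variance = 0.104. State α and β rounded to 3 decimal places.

α = 0.438, β = 0.778

Let s = α+β. The Beta variance is μ(1−μ)/(s+1).
So s+1 = μ(1−μ)/σ² = (0.36×0.64)/0.104 = 0.2304/0.104 = 2.2154, giving s = 1.2154.
Then α = μs = 0.36×1.2154 = 0.438 and β = (1−μ)s = 0.64×1.2154 = 0.778.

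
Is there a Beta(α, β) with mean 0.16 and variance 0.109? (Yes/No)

Yes

A Beta with mean μ has variance μ(1−μ)/(α+β+1) < μ(1−μ).
Here μ(1−μ) = 0.16×0.84 = 0.1344, and 0.109 < 0.1344.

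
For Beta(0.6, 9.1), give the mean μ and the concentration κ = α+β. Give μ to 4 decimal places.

κ = α+β = 0.6+9.1 = 9.7; μ = α/κ = 0.6/9.7 = 0.0619.

μ = 0.0619, κ = 9.7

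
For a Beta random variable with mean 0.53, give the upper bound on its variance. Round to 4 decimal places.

Var = μ(1−μ)/(α+β+1), which approaches μ(1−μ) as α+β → 0.
So the supremum is μ(1−μ) = 0.53×0.47 = 0.2491.

0.2491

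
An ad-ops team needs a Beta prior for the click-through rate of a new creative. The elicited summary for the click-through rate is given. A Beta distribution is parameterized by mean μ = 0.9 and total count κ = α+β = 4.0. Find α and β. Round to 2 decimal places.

Split κ in proportion μ : (1−μ): α = 0.9·4.0 = 3.60, β = 4.0 − 3.60 = 0.40.

α = 3.60, β = 0.40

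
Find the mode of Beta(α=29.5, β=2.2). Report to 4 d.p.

0.9596

The density x^(α−1)(1−x)^(β−1) is maximised at (α−1)/(α+β−2) = 28.5/29.7 = 0.9596.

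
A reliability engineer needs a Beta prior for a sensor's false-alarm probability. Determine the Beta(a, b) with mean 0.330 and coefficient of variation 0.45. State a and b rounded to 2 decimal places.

a = 2.98, b = 6.05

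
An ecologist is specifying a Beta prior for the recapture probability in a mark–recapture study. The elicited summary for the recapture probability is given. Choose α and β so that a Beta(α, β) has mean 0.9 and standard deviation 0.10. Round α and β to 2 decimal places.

α = 7.20, β = 0.80

First σ² = 0.0100. Setting α = μn, β = (1−μ)n with n = α+β,
μ(1−μ)/(n+1) = 0.0100 ⇒ n+1 = 0.09/0.0100 = 9.0000 ⇒ n = 8.0000.
Hence α = 0.9×8.0000 = 7.20, β = 0.1×8.0000 = 0.80.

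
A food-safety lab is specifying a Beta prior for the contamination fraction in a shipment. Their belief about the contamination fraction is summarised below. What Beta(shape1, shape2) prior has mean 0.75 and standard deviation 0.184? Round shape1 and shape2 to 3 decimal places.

σ² = 0.184² = 0.033856.
With s = shape1+shape2, Var = μ(1−μ)/(s+1), so s+1 = (0.75×0.25)/0.033856 = 5.5382 and s = 4.5382.
shape1 = μs = 3.404, shape2 = (1−μ)s = 1.135.

shape1 = 3.404, shape2 = 1.135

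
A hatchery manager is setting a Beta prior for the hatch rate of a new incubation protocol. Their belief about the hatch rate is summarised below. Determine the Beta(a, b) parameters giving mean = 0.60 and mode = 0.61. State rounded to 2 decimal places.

a = 13.20, b = 8.80

Let s = a+b. Mean gives a = μs = 0.60s; mode gives (a−1)/(s−2) = 0.61.
Substituting: 0.60s − 1 = 0.61(s−2) = 0.61s − 1.22, so -0.01s = -0.22 and s = 22.0000.
Then a = 0.60×22.0000 = 13.20 and b = s−a = 8.80.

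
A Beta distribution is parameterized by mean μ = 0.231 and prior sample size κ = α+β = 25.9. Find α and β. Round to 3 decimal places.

α = μκ = 0.231×25.9 = 5.983 and β = (1−μ)κ = 0.769×25.9 = 19.917.

α = 5.983, β = 19.917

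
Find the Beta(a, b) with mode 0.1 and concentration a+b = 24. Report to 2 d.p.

For a,b>1 the mode is (a−1)/(a+b−2), so a = mode·(κ−2)+1 = 0.1×22+1 = 3.20.
And b = (1−mode)·(κ−2)+1 = 0.9×22+1 = 20.80.

a = 3.20, b = 20.80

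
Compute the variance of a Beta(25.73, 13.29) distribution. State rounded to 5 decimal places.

Var = αβ/[(α+β)²(α+β+1)] = (25.73×13.29)/(39.02²×40.02) = 341.9517/60932.867208 = 0.00561.

0.00561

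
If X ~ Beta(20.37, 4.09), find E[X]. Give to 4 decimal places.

0.8328

E[X] = α/(α+β) = 20.37/24.46 = 0.8328.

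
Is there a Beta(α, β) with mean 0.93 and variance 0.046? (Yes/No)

Yes

A Beta with mean μ has variance μ(1−μ)/(α+β+1) < μ(1−μ).
Here μ(1−μ) = 0.93×0.07 = 0.0651, and 0.046 < 0.0651.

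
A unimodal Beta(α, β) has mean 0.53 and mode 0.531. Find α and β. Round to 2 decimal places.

Let s = α+β. Mean gives α = μs = 0.53s; mode gives (α−1)/(s−2) = 0.531.
Substituting: 0.53s − 1 = 0.531(s−2) = 0.531s − 1.062, so -0.001s = -0.062 and s = 62.0000.
Then α = 0.53×62.0000 = 32.86 and β = s−α = 29.14.

α = 32.86, β = 29.14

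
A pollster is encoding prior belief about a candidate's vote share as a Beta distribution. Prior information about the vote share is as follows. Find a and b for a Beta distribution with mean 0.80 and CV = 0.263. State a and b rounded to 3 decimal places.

a = 2.091, b = 0.523

σ = CV·μ = 0.263×0.80 = 0.21040, so σ² = 0.044268.
s+1 = μ(1−μ)/σ² = 0.1600/0.044268 = 3.6143, so s = a+b = 2.6143.
a = μs = 2.091, b = (1−μ)s = 0.523.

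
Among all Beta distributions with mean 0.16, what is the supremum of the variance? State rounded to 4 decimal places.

For fixed mean μ the Beta variance is μ(1−μ)/(α+β+1), increasing as α+β decreases.
Its least upper bound (not attained) is μ(1−μ) = 0.16·0.84 = 0.1344.

0.1344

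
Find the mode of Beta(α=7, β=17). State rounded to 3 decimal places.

0.273

With α,β > 1, mode = (α−1)/(α+β−2) = 6/22 = 0.273.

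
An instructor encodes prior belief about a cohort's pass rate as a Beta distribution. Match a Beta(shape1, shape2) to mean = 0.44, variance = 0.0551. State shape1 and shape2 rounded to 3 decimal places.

By moment matching, shape1+shape2 = μ(1−μ)/σ² − 1 = (0.44·0.56)/0.0551 − 1 = 4.4719 − 1 = 3.4719.
Since shape1/(shape1+shape2) = μ, shape1 = 0.44·3.4719 = 1.528 and shape2 = 0.56·3.4719 = 1.944.

shape1 = 1.528, shape2 = 1.944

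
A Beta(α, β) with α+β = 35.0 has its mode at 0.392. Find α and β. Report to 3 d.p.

For α,β>1 the mode is (α−1)/(α+β−2), so α = mode·(κ−2)+1 = 0.392×33.0+1 = 13.936.
And β = (1−mode)·(κ−2)+1 = 0.608×33.0+1 = 21.064.

α = 13.936, β = 21.064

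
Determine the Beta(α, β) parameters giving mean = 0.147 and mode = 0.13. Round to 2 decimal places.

α = 6.40, β = 37.13

With s = α+β: μ = α/s and mode = (α−1)/(s−2). Eliminating α = μs,
μs − 1 = m(s−2) ⇒ s(μ−m) = 1−2m ⇒ s = 0.74/0.017 = 43.5294.
So α = μs = 6.40, β = (1−μ)s = 37.13.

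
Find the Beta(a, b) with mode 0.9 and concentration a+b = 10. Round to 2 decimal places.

For a,b>1 the mode is (a−1)/(a+b−2), so a = mode·(κ−2)+1 = 0.9×8+1 = 8.20.
And b = (1−mode)·(κ−2)+1 = 0.1×8+1 = 1.80.

a = 8.20, b = 1.80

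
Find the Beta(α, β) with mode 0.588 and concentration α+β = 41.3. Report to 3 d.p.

α = 24.108, β = 17.192

Since the density peak of Beta(α,β) is at (α−1)/(α+β−2),
α = 1 + 0.588(41.3−2) = 24.108 and β = 41.3 − 24.108 = 17.192.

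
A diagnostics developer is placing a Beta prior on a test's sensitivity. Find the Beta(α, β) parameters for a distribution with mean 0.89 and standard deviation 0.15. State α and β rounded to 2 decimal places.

α = 2.98, β = 0.37

Variance = 0.15² = 0.0225. The moment-matching identity α+β = μ(1−μ)/Var − 1 gives
α+β = 0.0979/0.0225 − 1 = 3.3511, so α = μ·3.3511 = 2.98 and β = (1−μ)·3.3511 = 0.37.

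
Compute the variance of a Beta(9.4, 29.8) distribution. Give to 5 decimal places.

Var = αβ/[(α+β)²(α+β+1)] = (9.4×29.8)/(39.2²×40.2) = 280.12/61772.928 = 0.00453.

0.00453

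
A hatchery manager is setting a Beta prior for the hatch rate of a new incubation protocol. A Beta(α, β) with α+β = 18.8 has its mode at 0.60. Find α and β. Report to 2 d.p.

For α,β>1 the mode is (α−1)/(α+β−2), so α = mode·(κ−2)+1 = 0.60×16.8+1 = 11.08.
And β = (1−mode)·(κ−2)+1 = 0.40×16.8+1 = 7.72.

α = 11.08, β = 7.72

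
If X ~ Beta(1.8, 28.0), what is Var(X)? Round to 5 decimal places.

Var = αβ/[(α+β)²(α+β+1)] = (1.8×28.0)/(29.8²×30.8) = 50.40/27351.632 = 0.00184.

0.00184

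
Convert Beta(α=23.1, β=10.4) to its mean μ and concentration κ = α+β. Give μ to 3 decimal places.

κ = α+β = 23.1+10.4 = 33.5; μ = α/κ = 23.1/33.5 = 0.690.

μ = 0.690, κ = 33.5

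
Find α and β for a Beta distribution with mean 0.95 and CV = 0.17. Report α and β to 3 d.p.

α = 0.780, β = 0.041

σ = CV·μ = 0.17×0.95 = 0.16150, so σ² = 0.026082.
s+1 = μ(1−μ)/σ² = 0.0475/0.026082 = 1.8212, so s = α+β = 0.8212.
α = μs = 0.780, β = (1−μ)s = 0.041.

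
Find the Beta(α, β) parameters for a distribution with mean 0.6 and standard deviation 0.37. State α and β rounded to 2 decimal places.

α = 0.45, β = 0.30

First σ² = 0.1369. Setting α = μn, β = (1−μ)n with n = α+β,
μ(1−μ)/(n+1) = 0.1369 ⇒ n+1 = 0.24/0.1369 = 1.7531 ⇒ n = 0.7531.
Hence α = 0.6×0.7531 = 0.45, β = 0.4×0.7531 = 0.30.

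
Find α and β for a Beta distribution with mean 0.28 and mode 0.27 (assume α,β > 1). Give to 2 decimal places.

α = 12.88, β = 33.12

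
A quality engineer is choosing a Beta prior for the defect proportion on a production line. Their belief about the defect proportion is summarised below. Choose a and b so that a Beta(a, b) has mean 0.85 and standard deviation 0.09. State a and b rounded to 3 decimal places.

a = 12.530, b = 2.211

Variance = 0.09² = 0.0081. The moment-matching identity a+b = μ(1−μ)/Var − 1 gives
a+b = 0.1275/0.0081 − 1 = 14.7407, so a = μ·14.7407 = 12.530 and b = (1−μ)·14.7407 = 2.211.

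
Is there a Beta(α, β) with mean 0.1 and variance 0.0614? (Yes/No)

A Beta with mean μ has variance μ(1−μ)/(α+β+1) < μ(1−μ).
Here μ(1−μ) = 0.1×0.9 = 0.09, and 0.0614 < 0.09.

Yes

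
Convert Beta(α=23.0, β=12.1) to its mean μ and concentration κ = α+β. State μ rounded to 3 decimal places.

κ = α+β = 23.0+12.1 = 35.1; μ = α/κ = 23.0/35.1 = 0.655.

μ = 0.655, κ = 35.1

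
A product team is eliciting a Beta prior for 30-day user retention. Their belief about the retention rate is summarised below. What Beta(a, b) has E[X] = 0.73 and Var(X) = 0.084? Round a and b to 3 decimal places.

Let s = a+b. The Beta variance is μ(1−μ)/(s+1).
So s+1 = μ(1−μ)/σ² = (0.73×0.27)/0.084 = 0.1971/0.084 = 2.3464, giving s = 1.3464.
Then a = μs = 0.73×1.3464 = 0.983 and b = (1−μ)s = 0.27×1.3464 = 0.364.

a = 0.983, b = 0.364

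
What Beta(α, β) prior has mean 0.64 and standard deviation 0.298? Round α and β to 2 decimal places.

First σ² = 0.088804. Setting α = μn, β = (1−μ)n with n = α+β,
μ(1−μ)/(n+1) = 0.088804 ⇒ n+1 = 0.2304/0.088804 = 2.5945 ⇒ n = 1.5945.
Hence α = 0.64×1.5945 = 1.02, β = 0.36×1.5945 = 0.57.

α = 1.02, β = 0.57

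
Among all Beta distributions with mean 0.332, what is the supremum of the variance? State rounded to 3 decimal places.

Var = μ(1−μ)/(α+β+1), which approaches μ(1−μ) as α+β → 0.
So the supremum is μ(1−μ) = 0.332×0.668 = 0.222.

0.222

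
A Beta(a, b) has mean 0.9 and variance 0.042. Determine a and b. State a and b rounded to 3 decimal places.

a = 1.029, b = 0.114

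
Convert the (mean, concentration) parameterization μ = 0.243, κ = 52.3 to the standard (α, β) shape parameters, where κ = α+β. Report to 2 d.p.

α = 12.71, β = 39.59

α = μκ = 0.243×52.3 = 12.71 and β = (1−μ)κ = 0.757×52.3 = 39.59.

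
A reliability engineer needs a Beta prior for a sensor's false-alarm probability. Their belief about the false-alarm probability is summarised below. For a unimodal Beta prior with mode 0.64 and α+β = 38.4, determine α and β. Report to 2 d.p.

For α,β>1 the mode is (α−1)/(α+β−2), so α = mode·(κ−2)+1 = 0.64×36.4+1 = 24.30.
And β = (1−mode)·(κ−2)+1 = 0.36×36.4+1 = 14.10.

α = 24.30, β = 14.10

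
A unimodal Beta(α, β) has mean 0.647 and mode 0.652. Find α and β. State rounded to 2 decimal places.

Let s = α+β. Mean gives α = μs = 0.647s; mode gives (α−1)/(s−2) = 0.652.
Substituting: 0.647s − 1 = 0.652(s−2) = 0.652s − 1.304, so -0.005s = -0.304 and s = 60.8000.
Then α = 0.647×60.8000 = 39.34 and β = s−α = 21.46.

α = 39.34, β = 21.46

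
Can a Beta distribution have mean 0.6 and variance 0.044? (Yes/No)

A Beta with mean μ has variance μ(1−μ)/(α+β+1) < μ(1−μ).
Here μ(1−μ) = 0.6×0.4 = 0.24, and 0.044 < 0.24.

Yes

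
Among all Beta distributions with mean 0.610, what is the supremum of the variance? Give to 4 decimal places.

0.2379

For fixed mean μ the Beta variance is μ(1−μ)/(α+β+1), increasing as α+β decreases.
Its least upper bound (not attained) is μ(1−μ) = 0.610·0.390 = 0.2379.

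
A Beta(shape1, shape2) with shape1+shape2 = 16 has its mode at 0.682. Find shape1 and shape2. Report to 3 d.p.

shape1 = 10.548, shape2 = 5.452

For shape1,shape2>1 the mode is (shape1−1)/(shape1+shape2−2), so shape1 = mode·(κ−2)+1 = 0.682×14+1 = 10.548.
And shape2 = (1−mode)·(κ−2)+1 = 0.318×14+1 = 5.452.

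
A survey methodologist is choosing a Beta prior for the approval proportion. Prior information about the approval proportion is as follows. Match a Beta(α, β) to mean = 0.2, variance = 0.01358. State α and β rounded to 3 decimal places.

Write ν = α+β; then α = μν and Var = μ(1−μ)/(ν+1).
ν = μ(1−μ)/Var − 1 = 0.16/0.01358 − 1 = 10.7820.
α = 0.2·10.7820 = 2.156, β = 0.8·10.7820 = 8.626.

α = 2.156, β = 8.626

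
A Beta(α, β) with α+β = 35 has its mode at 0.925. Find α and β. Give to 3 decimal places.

Since the density peak of Beta(α,β) is at (α−1)/(α+β−2),
α = 1 + 0.925(35−2) = 31.525 and β = 35 − 31.525 = 3.475.

α = 31.525, β = 3.475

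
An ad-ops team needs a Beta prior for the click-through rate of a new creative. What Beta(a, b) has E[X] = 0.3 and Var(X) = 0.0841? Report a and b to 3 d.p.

a = 0.449, b = 1.048

Write ν = a+b; then a = μν and Var = μ(1−μ)/(ν+1).
ν = μ(1−μ)/Var − 1 = 0.21/0.0841 − 1 = 1.4970.
a = 0.3·1.4970 = 0.449, b = 0.7·1.4970 = 1.048.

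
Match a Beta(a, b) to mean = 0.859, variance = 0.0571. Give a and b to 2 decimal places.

Write ν = a+b; then a = μν and Var = μ(1−μ)/(ν+1).
ν = μ(1−μ)/Var − 1 = 0.121119/0.0571 − 1 = 1.1212.
a = 0.859·1.1212 = 0.96, b = 0.141·1.1212 = 0.16.

a = 0.96, b = 0.16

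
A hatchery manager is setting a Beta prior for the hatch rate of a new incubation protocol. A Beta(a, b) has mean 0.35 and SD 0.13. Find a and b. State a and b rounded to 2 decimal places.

First σ² = 0.0169. Setting a = μn, b = (1−μ)n with n = a+b,
μ(1−μ)/(n+1) = 0.0169 ⇒ n+1 = 0.2275/0.0169 = 13.4615 ⇒ n = 12.4615.
Hence a = 0.35×12.4615 = 4.36, b = 0.65×12.4615 = 8.10.

a = 4.36, b = 8.10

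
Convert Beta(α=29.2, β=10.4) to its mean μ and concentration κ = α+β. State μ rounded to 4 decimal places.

κ = α+β = 29.2+10.4 = 39.6; μ = α/κ = 29.2/39.6 = 0.7374.

μ = 0.7374, κ = 39.6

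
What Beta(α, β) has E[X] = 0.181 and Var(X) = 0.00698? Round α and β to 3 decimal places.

α = 3.663, β = 16.575

Write ν = α+β; then α = μν and Var = μ(1−μ)/(ν+1).
ν = μ(1−μ)/Var − 1 = 0.148239/0.00698 − 1 = 20.2377.
α = 0.181·20.2377 = 3.663, β = 0.819·20.2377 = 16.575.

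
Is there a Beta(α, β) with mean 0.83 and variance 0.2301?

The Beta variance bound is σ² < μ(1−μ).
Here μ(1−μ) = 0.83×0.17 = 0.1411, and 0.2301 ≥ 0.1411.

No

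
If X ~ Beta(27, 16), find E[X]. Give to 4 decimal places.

0.6279

The Beta mean is α/(α+β) = 27/(27+16) = 0.6279.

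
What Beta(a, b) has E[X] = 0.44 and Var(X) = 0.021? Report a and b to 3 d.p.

a = 4.723, b = 6.011

By moment matching, a+b = μ(1−μ)/σ² − 1 = (0.44·0.56)/0.021 − 1 = 11.7333 − 1 = 10.7333.
Since a/(a+b) = μ, a = 0.44·10.7333 = 4.723 and b = 0.56·10.7333 = 6.011.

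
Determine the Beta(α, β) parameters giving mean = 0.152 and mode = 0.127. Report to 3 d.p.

With s = α+β: μ = α/s and mode = (α−1)/(s−2). Eliminating α = μs,
μs − 1 = m(s−2) ⇒ s(μ−m) = 1−2m ⇒ s = 0.746/0.025 = 29.8400.
So α = μs = 4.536, β = (1−μ)s = 25.304.

α = 4.536, β = 25.304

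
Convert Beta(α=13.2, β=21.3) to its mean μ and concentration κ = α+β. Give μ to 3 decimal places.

κ = α+β = 13.2+21.3 = 34.5; μ = α/κ = 13.2/34.5 = 0.383.

μ = 0.383, κ = 34.5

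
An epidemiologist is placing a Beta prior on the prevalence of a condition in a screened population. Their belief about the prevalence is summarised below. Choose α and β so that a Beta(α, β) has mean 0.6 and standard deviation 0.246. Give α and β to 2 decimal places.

α = 1.78, β = 1.19

Variance = 0.246² = 0.060516. The moment-matching identity α+β = μ(1−μ)/Var − 1 gives
α+β = 0.24/0.060516 − 1 = 2.9659, so α = μ·2.9659 = 1.78 and β = (1−μ)·2.9659 = 1.19.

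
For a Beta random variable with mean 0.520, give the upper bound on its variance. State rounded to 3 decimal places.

Var = μ(1−μ)/(α+β+1), which approaches μ(1−μ) as α+β → 0.
So the supremum is μ(1−μ) = 0.520×0.480 = 0.250.

0.250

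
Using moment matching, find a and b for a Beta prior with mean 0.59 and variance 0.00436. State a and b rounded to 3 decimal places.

a = 32.144, b = 22.337

By moment matching, a+b = μ(1−μ)/σ² − 1 = (0.59·0.41)/0.00436 − 1 = 55.4817 − 1 = 54.4817.
Since a/(a+b) = μ, a = 0.59·54.4817 = 32.144 and b = 0.41·54.4817 = 22.337.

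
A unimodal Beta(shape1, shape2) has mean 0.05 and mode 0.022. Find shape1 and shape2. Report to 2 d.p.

shape1 = 1.71, shape2 = 32.44

Let s = shape1+shape2. Mean gives shape1 = μs = 0.05s; mode gives (shape1−1)/(s−2) = 0.022.
Substituting: 0.05s − 1 = 0.022(s−2) = 0.022s − 0.044, so 0.028s = 0.956 and s = 34.1429.
Then shape1 = 0.05×34.1429 = 1.71 and shape2 = s−shape1 = 32.44.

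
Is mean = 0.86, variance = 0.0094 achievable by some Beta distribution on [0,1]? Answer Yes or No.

For any Beta, Var(X) < E[X]·(1−E[X]).
Here μ(1−μ) = 0.86×0.14 = 0.1204, and 0.0094 < 0.1204.

Yes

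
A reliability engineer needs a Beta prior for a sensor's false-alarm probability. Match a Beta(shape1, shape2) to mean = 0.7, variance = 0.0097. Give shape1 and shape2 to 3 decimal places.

shape1 = 14.455, shape2 = 6.195

By moment matching, shape1+shape2 = μ(1−μ)/σ² − 1 = (0.7·0.3)/0.0097 − 1 = 21.6495 − 1 = 20.6495.
Since shape1/(shape1+shape2) = μ, shape1 = 0.7·20.6495 = 14.455 and shape2 = 0.3·20.6495 = 6.195.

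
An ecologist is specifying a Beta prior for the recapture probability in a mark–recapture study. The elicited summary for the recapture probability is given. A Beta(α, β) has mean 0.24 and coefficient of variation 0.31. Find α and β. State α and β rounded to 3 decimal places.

α = 7.668, β = 24.283

σ = CV·μ = 0.31×0.24 = 0.07440, so σ² = 0.005535.
s+1 = μ(1−μ)/σ² = 0.1824/0.005535 = 32.9518, so s = α+β = 31.9518.
α = μs = 7.668, β = (1−μ)s = 24.283.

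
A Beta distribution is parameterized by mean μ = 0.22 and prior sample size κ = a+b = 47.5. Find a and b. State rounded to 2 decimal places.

a = 10.45, b = 37.05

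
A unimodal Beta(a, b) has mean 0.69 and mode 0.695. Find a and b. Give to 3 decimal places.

a = 53.820, b = 24.180

Let s = a+b. Mean gives a = μs = 0.69s; mode gives (a−1)/(s−2) = 0.695.
Substituting: 0.69s − 1 = 0.695(s−2) = 0.695s − 1.390, so -0.005s = -0.390 and s = 78.0000.
Then a = 0.69×78.0000 = 53.820 and b = s−a = 24.180.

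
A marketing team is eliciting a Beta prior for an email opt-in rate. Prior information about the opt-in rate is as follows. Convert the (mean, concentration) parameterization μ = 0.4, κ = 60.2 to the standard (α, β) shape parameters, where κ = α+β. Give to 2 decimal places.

α = μκ = 0.4×60.2 = 24.08 and β = (1−μ)κ = 0.6×60.2 = 36.12.

α = 24.08, β = 36.12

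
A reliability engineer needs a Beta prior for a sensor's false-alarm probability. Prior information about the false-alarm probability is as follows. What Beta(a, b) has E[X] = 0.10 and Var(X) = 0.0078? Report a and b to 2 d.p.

a = 1.05, b = 9.48

Write ν = a+b; then a = μν and Var = μ(1−μ)/(ν+1).
ν = μ(1−μ)/Var − 1 = 0.0900/0.0078 − 1 = 10.5385.
a = 0.10·10.5385 = 1.05, b = 0.90·10.5385 = 9.48.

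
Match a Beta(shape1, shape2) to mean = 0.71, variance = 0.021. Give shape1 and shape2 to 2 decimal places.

By moment matching, shape1+shape2 = μ(1−μ)/σ² − 1 = (0.71·0.29)/0.021 − 1 = 9.8048 − 1 = 8.8048.
Since shape1/(shape1+shape2) = μ, shape1 = 0.71·8.8048 = 6.25 and shape2 = 0.29·8.8048 = 2.55.

shape1 = 6.25, shape2 = 2.55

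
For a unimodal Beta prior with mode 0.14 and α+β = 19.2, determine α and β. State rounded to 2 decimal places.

For α,β>1 the mode is (α−1)/(α+β−2), so α = mode·(κ−2)+1 = 0.14×17.2+1 = 3.41.
And β = (1−mode)·(κ−2)+1 = 0.86×17.2+1 = 15.79.

α = 3.41, β = 15.79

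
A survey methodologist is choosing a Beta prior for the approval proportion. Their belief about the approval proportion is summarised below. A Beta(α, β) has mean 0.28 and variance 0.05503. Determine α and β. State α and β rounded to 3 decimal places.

α = 0.746, β = 1.918

Let s = α+β. The Beta variance is μ(1−μ)/(s+1).
So s+1 = μ(1−μ)/σ² = (0.28×0.72)/0.05503 = 0.2016/0.05503 = 3.6635, giving s = 2.6635.
Then α = μs = 0.28×2.6635 = 0.746 and β = (1−μ)s = 0.72×2.6635 = 1.918.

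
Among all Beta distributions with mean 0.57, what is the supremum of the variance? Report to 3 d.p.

0.245

For fixed mean μ the Beta variance is μ(1−μ)/(α+β+1), increasing as α+β decreases.
Its least upper bound (not attained) is μ(1−μ) = 0.57·0.43 = 0.245.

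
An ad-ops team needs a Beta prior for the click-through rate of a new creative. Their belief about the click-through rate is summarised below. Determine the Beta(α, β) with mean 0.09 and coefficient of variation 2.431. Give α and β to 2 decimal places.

σ = CV·μ = 2.431×0.09 = 0.21879, so σ² = 0.047869.
s+1 = μ(1−μ)/σ² = 0.0819/0.047869 = 1.7109, so s = α+β = 0.7109.
α = μs = 0.06, β = (1−μ)s = 0.65.

α = 0.06, β = 0.65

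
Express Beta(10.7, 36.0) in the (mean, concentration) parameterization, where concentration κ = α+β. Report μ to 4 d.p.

μ = 0.2291, κ = 46.7

κ = α+β = 10.7+36.0 = 46.7; μ = α/κ = 10.7/46.7 = 0.2291.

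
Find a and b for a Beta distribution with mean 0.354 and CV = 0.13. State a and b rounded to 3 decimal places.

a = 37.871, b = 69.109

Var = (CV·μ)² = (0.13×0.354)² = 0.002118.
a+b = μ(1−μ)/Var − 1 = 0.228684/0.002118 − 1 = 106.9798.
Thus a = 0.354·106.9798 = 37.871 and b = 0.646·106.9798 = 69.109.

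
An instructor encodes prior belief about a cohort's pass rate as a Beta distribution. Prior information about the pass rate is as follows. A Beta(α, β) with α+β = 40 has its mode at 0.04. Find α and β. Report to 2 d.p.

α = 2.52, β = 37.48

For α,β>1 the mode is (α−1)/(α+β−2), so α = mode·(κ−2)+1 = 0.04×38+1 = 2.52.
And β = (1−mode)·(κ−2)+1 = 0.96×38+1 = 37.48.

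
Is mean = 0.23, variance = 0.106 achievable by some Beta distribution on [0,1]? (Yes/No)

A Beta with mean μ has variance μ(1−μ)/(α+β+1) < μ(1−μ).
Here μ(1−μ) = 0.23×0.77 = 0.1771, and 0.106 < 0.1771.

Yes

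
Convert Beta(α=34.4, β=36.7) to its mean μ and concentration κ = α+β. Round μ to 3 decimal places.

μ = 0.484, κ = 71.1

κ = α+β = 34.4+36.7 = 71.1; μ = α/κ = 34.4/71.1 = 0.484.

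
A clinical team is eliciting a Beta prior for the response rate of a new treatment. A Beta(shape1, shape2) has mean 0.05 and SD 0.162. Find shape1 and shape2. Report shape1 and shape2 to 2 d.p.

shape1 = 0.04, shape2 = 0.77

First σ² = 0.026244. Setting shape1 = μn, shape2 = (1−μ)n with n = shape1+shape2,
μ(1−μ)/(n+1) = 0.026244 ⇒ n+1 = 0.0475/0.026244 = 1.8099 ⇒ n = 0.8099.
Hence shape1 = 0.05×0.8099 = 0.04, shape2 = 0.95×0.8099 = 0.77.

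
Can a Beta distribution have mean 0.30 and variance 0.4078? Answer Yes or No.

No

A Beta with mean μ has variance μ(1−μ)/(α+β+1) < μ(1−μ).
Here μ(1−μ) = 0.30×0.70 = 0.2100, and 0.4078 ≥ 0.2100.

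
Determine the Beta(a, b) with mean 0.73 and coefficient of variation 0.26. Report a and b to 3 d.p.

a = 3.264, b = 1.207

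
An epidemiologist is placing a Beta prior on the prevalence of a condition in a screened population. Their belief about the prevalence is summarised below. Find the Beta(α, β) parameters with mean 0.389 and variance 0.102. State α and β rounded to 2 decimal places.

α = 0.52, β = 0.81

By moment matching, α+β = μ(1−μ)/σ² − 1 = (0.389·0.611)/0.102 − 1 = 2.3302 − 1 = 1.3302.
Since α/(α+β) = μ, α = 0.389·1.3302 = 0.52 and β = 0.611·1.3302 = 0.81.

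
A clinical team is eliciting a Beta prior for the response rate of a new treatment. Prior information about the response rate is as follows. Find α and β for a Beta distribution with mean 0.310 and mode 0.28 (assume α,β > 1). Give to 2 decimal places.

Let s = α+β. Mean gives α = μs = 0.310s; mode gives (α−1)/(s−2) = 0.28.
Substituting: 0.310s − 1 = 0.28(s−2) = 0.28s − 0.56, so 0.030s = 0.44 and s = 14.6667.
Then α = 0.310×14.6667 = 4.55 and β = s−α = 10.12.

α = 4.55, β = 10.12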